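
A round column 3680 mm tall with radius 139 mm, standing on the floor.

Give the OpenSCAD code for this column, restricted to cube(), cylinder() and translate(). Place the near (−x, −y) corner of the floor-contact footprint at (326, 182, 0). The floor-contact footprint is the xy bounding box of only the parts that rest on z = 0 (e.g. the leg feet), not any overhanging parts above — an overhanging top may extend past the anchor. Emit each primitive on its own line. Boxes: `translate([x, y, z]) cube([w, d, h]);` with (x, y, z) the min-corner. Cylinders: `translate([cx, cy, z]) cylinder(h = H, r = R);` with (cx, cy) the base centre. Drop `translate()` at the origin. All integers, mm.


translate([465, 321, 0]) cylinder(h = 3680, r = 139);


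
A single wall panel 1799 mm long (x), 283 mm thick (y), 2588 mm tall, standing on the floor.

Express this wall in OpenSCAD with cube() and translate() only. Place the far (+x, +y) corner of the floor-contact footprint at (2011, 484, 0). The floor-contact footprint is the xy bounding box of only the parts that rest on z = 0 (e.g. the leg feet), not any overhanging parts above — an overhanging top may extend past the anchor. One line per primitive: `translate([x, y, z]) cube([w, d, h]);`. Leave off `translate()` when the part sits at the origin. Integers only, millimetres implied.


translate([212, 201, 0]) cube([1799, 283, 2588]);


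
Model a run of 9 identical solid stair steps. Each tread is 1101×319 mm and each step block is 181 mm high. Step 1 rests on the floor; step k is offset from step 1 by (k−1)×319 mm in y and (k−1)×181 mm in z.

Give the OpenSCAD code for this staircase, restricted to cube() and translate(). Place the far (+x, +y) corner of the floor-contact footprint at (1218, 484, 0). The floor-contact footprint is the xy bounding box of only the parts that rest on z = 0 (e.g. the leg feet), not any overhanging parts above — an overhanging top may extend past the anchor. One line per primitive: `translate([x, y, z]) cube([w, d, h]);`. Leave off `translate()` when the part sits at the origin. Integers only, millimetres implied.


translate([117, 165, 0]) cube([1101, 319, 181]);
translate([117, 484, 181]) cube([1101, 319, 181]);
translate([117, 803, 362]) cube([1101, 319, 181]);
translate([117, 1122, 543]) cube([1101, 319, 181]);
translate([117, 1441, 724]) cube([1101, 319, 181]);
translate([117, 1760, 905]) cube([1101, 319, 181]);
translate([117, 2079, 1086]) cube([1101, 319, 181]);
translate([117, 2398, 1267]) cube([1101, 319, 181]);
translate([117, 2717, 1448]) cube([1101, 319, 181]);


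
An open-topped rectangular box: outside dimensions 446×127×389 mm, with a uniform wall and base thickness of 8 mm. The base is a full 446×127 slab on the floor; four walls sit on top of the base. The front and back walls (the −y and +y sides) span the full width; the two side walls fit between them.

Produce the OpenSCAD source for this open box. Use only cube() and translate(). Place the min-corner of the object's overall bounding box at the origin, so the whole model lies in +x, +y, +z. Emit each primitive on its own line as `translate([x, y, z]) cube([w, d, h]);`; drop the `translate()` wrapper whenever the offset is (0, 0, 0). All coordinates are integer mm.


cube([446, 127, 8]);
translate([0, 0, 8]) cube([446, 8, 381]);
translate([0, 119, 8]) cube([446, 8, 381]);
translate([0, 8, 8]) cube([8, 111, 381]);
translate([438, 8, 8]) cube([8, 111, 381]);


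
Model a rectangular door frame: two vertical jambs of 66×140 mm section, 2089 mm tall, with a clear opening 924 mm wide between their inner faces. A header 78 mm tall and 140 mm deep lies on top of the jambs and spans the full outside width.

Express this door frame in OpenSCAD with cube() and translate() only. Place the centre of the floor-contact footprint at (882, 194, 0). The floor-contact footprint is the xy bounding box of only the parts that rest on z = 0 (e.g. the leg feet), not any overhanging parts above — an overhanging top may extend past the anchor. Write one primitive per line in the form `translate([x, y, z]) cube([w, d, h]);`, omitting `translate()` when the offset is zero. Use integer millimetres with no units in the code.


translate([354, 124, 0]) cube([66, 140, 2089]);
translate([1344, 124, 0]) cube([66, 140, 2089]);
translate([354, 124, 2089]) cube([1056, 140, 78]);


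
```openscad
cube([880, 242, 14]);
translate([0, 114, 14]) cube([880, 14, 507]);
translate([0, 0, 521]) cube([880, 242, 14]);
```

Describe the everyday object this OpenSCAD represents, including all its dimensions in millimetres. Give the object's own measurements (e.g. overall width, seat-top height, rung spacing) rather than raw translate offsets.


An I-beam lying along x, 880 mm long. Overall section height 535 mm. Two flanges 242 mm wide (y) and 14 mm thick, one on the floor and one at the top; a web 14 mm thick runs between them, centred on the flange width.


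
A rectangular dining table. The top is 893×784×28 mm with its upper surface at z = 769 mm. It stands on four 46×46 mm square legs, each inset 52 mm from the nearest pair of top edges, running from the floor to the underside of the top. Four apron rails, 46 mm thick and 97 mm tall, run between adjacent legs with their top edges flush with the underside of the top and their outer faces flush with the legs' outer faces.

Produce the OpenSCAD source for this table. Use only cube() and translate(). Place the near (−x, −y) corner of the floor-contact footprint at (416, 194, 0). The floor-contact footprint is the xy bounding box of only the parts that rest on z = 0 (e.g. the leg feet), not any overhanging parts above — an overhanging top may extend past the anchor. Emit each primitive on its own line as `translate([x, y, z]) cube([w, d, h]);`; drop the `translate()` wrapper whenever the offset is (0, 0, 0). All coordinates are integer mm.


// leg_h = 769 - 28 = 741
// apron z = 741 - 97 = 644
translate([364, 142, 741]) cube([893, 784, 28]);
translate([416, 194, 0]) cube([46, 46, 741]);
translate([1159, 194, 0]) cube([46, 46, 741]);
translate([416, 828, 0]) cube([46, 46, 741]);
translate([1159, 828, 0]) cube([46, 46, 741]);
translate([462, 194, 644]) cube([697, 46, 97]);
translate([462, 828, 644]) cube([697, 46, 97]);
translate([416, 240, 644]) cube([46, 588, 97]);
translate([1159, 240, 644]) cube([46, 588, 97]);


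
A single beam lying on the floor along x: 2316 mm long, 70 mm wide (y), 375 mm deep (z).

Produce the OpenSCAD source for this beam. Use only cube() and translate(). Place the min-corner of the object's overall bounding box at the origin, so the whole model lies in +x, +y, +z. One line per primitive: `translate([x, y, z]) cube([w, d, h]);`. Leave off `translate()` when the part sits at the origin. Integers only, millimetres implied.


cube([2316, 70, 375]);


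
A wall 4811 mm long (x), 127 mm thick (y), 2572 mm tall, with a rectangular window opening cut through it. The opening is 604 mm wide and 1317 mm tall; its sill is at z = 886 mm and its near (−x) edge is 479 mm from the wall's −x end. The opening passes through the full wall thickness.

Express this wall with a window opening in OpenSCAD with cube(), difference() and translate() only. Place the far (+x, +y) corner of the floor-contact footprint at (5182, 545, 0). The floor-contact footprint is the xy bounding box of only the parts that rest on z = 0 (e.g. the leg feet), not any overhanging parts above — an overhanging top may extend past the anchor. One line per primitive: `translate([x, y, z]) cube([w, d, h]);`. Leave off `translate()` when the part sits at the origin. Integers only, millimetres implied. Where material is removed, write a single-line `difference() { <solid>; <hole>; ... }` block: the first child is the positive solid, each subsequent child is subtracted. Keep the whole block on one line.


difference() { translate([371, 418, 0]) cube([4811, 127, 2572]); translate([850, 418, 886]) cube([604, 127, 1317]); }


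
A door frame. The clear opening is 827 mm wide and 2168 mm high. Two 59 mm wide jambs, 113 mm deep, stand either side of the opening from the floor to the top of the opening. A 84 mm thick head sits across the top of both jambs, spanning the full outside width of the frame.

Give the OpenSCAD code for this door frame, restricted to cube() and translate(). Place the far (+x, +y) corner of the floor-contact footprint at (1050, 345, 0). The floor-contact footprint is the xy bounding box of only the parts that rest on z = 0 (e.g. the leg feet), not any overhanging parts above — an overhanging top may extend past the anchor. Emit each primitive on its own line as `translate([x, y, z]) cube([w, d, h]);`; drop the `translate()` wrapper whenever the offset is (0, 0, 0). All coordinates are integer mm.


translate([105, 232, 0]) cube([59, 113, 2168]);
translate([991, 232, 0]) cube([59, 113, 2168]);
translate([105, 232, 2168]) cube([945, 113, 84]);


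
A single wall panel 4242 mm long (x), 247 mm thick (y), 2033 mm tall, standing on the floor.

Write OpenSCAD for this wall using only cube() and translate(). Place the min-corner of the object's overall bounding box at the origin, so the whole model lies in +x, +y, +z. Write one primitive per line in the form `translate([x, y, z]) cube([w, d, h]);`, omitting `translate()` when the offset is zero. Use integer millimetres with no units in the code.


cube([4242, 247, 2033]);


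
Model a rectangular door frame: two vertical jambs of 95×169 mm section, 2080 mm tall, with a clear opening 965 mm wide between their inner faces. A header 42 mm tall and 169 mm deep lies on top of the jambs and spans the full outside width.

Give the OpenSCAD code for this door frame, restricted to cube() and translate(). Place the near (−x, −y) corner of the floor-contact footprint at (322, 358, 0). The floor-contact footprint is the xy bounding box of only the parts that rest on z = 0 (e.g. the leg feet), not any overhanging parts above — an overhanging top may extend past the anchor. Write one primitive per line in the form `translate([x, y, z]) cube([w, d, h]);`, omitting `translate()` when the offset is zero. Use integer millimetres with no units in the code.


translate([322, 358, 0]) cube([95, 169, 2080]);
translate([1382, 358, 0]) cube([95, 169, 2080]);
translate([322, 358, 2080]) cube([1155, 169, 42]);


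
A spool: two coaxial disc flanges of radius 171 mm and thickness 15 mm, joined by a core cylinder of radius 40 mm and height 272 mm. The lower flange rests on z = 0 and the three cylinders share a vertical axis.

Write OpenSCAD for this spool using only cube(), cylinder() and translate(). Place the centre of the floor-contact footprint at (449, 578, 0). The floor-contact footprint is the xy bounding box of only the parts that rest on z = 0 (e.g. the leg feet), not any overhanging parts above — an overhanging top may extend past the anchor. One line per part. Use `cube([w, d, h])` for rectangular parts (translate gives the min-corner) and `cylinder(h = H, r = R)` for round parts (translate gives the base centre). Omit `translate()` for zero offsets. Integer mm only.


translate([449, 578, 0]) cylinder(h = 15, r = 171);
translate([449, 578, 15]) cylinder(h = 272, r = 40);
translate([449, 578, 287]) cylinder(h = 15, r = 171);


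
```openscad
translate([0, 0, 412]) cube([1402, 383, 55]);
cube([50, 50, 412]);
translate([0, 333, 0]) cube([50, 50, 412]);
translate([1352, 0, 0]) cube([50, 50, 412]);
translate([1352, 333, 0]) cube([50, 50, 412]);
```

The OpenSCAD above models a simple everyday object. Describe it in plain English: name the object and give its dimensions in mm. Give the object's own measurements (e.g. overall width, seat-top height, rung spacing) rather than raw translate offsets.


A bench: a 1402×383 mm seat slab, 55 mm thick, top at z = 467 mm, on four 50×50 mm square legs flush with the seat corners and standing on z = 0.


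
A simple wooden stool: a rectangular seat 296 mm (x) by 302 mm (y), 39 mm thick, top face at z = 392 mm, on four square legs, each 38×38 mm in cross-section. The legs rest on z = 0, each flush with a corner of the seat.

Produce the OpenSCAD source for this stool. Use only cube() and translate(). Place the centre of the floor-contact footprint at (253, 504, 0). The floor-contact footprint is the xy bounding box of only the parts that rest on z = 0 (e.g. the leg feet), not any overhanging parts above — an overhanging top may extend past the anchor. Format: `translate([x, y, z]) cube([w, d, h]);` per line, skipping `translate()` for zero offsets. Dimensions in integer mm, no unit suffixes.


// leg_h = 392 - 39 = 353
translate([105, 353, 353]) cube([296, 302, 39]);
translate([105, 353, 0]) cube([38, 38, 353]);
translate([363, 353, 0]) cube([38, 38, 353]);
translate([105, 617, 0]) cube([38, 38, 353]);
translate([363, 617, 0]) cube([38, 38, 353]);


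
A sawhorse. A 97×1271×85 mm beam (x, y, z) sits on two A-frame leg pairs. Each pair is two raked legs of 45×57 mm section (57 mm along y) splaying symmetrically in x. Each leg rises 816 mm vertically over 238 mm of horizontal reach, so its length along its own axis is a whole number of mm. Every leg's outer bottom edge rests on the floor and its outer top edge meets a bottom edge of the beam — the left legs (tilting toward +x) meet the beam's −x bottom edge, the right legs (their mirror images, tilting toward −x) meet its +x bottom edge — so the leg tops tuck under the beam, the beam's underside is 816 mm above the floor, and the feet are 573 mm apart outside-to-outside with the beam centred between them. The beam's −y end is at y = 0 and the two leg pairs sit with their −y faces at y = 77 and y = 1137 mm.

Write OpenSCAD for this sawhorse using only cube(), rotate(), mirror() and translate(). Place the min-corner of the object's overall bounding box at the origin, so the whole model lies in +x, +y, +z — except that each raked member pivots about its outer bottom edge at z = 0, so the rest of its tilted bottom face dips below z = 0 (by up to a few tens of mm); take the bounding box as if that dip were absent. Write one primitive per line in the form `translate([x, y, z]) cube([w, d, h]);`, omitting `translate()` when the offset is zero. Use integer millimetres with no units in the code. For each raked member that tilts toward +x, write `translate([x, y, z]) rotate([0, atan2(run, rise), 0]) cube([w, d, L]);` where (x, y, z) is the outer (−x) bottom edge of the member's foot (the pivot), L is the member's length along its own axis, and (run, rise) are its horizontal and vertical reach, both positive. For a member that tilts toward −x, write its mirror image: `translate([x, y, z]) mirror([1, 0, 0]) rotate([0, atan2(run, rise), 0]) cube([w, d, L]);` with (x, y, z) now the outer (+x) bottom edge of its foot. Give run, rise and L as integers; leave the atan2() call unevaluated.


translate([238, 0, 816]) cube([97, 1271, 85]);
translate([0, 77, 0]) rotate([0, atan2(238, 816), 0]) cube([45, 57, 850]);
translate([573, 77, 0]) mirror([1, 0, 0]) rotate([0, atan2(238, 816), 0]) cube([45, 57, 850]);
translate([0, 1137, 0]) rotate([0, atan2(238, 816), 0]) cube([45, 57, 850]);
translate([573, 1137, 0]) mirror([1, 0, 0]) rotate([0, atan2(238, 816), 0]) cube([45, 57, 850]);


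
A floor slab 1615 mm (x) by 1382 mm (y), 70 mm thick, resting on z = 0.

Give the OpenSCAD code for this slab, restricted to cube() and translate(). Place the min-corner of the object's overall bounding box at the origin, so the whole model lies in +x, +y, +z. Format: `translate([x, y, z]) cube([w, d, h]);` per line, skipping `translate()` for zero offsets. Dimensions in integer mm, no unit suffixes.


cube([1615, 1382, 70]);


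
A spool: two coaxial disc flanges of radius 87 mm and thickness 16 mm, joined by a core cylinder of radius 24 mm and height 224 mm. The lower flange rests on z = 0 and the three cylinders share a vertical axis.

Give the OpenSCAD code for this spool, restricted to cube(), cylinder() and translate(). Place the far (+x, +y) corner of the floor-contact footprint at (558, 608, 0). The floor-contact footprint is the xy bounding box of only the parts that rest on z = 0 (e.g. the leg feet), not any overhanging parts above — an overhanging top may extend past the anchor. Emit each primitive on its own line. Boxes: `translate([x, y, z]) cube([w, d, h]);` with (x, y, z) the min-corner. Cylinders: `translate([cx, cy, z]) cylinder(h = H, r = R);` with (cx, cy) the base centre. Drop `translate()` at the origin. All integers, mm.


translate([471, 521, 0]) cylinder(h = 16, r = 87);
translate([471, 521, 16]) cylinder(h = 224, r = 24);
translate([471, 521, 240]) cylinder(h = 16, r = 87);


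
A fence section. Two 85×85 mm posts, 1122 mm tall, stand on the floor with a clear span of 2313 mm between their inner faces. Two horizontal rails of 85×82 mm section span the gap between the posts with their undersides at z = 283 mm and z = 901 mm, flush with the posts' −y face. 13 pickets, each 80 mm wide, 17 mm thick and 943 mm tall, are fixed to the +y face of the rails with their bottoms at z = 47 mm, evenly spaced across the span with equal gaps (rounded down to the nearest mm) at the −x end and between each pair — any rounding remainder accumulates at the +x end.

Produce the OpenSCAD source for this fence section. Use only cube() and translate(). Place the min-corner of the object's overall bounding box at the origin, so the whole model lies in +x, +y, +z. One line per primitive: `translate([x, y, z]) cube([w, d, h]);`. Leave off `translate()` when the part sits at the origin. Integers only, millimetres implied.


cube([85, 85, 1122]);
translate([2398, 0, 0]) cube([85, 85, 1122]);
translate([85, 0, 283]) cube([2313, 85, 82]);
translate([85, 0, 901]) cube([2313, 85, 82]);
translate([175, 85, 47]) cube([80, 17, 943]);
translate([345, 85, 47]) cube([80, 17, 943]);
translate([515, 85, 47]) cube([80, 17, 943]);
translate([685, 85, 47]) cube([80, 17, 943]);
translate([855, 85, 47]) cube([80, 17, 943]);
translate([1025, 85, 47]) cube([80, 17, 943]);
translate([1195, 85, 47]) cube([80, 17, 943]);
translate([1365, 85, 47]) cube([80, 17, 943]);
translate([1535, 85, 47]) cube([80, 17, 943]);
translate([1705, 85, 47]) cube([80, 17, 943]);
translate([1875, 85, 47]) cube([80, 17, 943]);
translate([2045, 85, 47]) cube([80, 17, 943]);
translate([2215, 85, 47]) cube([80, 17, 943]);


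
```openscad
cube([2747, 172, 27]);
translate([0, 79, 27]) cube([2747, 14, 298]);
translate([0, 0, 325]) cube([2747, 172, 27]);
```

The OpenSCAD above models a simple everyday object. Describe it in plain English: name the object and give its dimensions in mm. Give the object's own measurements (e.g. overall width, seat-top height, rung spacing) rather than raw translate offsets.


An I-beam lying along x, 2747 mm long. Overall section height 352 mm. Two flanges 172 mm wide (y) and 27 mm thick, one on the floor and one at the top; a web 14 mm thick runs between them, centred on the flange width.


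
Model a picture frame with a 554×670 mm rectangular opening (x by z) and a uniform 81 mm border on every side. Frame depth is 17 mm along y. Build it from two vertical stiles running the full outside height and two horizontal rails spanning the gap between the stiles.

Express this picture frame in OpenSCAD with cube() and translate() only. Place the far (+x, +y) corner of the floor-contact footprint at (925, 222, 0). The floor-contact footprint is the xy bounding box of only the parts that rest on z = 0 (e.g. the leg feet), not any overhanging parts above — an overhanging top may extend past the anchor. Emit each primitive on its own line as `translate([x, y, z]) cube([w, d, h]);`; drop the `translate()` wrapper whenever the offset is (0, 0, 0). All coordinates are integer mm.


translate([209, 205, 0]) cube([81, 17, 832]);
translate([844, 205, 0]) cube([81, 17, 832]);
translate([290, 205, 0]) cube([554, 17, 81]);
translate([290, 205, 751]) cube([554, 17, 81]);


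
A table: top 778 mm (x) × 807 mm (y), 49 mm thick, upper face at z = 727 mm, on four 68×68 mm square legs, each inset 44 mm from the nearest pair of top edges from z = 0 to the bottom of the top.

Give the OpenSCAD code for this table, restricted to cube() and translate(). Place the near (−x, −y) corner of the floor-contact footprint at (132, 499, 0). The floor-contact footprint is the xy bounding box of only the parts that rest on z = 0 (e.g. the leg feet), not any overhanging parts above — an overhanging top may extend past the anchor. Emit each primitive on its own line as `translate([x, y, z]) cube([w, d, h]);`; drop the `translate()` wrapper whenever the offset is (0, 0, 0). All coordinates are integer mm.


translate([88, 455, 678]) cube([778, 807, 49]);
translate([132, 499, 0]) cube([68, 68, 678]);
translate([754, 499, 0]) cube([68, 68, 678]);
translate([132, 1150, 0]) cube([68, 68, 678]);
translate([754, 1150, 0]) cube([68, 68, 678]);


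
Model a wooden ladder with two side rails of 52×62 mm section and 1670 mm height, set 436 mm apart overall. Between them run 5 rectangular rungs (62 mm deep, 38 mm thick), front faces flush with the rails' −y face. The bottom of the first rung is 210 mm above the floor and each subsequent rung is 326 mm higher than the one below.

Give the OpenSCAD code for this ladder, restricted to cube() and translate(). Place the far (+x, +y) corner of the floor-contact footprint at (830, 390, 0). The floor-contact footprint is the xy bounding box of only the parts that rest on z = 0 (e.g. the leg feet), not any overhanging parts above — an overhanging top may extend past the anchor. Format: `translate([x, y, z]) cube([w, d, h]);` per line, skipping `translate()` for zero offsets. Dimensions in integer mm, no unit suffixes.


translate([394, 328, 0]) cube([52, 62, 1670]);
translate([778, 328, 0]) cube([52, 62, 1670]);
translate([446, 328, 210]) cube([332, 62, 38]);
translate([446, 328, 536]) cube([332, 62, 38]);
translate([446, 328, 862]) cube([332, 62, 38]);
translate([446, 328, 1188]) cube([332, 62, 38]);
translate([446, 328, 1514]) cube([332, 62, 38]);


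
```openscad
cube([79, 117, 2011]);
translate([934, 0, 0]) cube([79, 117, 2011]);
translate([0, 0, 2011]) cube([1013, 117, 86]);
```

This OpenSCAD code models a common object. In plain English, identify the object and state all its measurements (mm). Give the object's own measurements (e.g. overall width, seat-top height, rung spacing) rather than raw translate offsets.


A door frame. The clear opening is 855 mm wide and 2011 mm high. Two 79 mm wide jambs, 117 mm deep, stand either side of the opening from the floor to the top of the opening. A 86 mm thick head sits across the top of both jambs, spanning the full outside width of the frame.


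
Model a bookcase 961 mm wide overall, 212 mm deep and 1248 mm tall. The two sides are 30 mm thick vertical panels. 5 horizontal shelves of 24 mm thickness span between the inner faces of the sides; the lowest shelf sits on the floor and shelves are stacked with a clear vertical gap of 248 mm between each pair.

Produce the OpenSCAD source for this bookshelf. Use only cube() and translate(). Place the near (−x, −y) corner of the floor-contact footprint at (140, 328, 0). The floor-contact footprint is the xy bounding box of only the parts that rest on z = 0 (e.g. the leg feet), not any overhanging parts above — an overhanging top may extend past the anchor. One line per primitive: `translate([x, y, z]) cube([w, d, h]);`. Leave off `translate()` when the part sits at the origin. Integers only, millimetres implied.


translate([140, 328, 0]) cube([30, 212, 1248]);
translate([1071, 328, 0]) cube([30, 212, 1248]);
translate([170, 328, 0]) cube([901, 212, 24]);
translate([170, 328, 272]) cube([901, 212, 24]);
translate([170, 328, 544]) cube([901, 212, 24]);
translate([170, 328, 816]) cube([901, 212, 24]);
translate([170, 328, 1088]) cube([901, 212, 24]);


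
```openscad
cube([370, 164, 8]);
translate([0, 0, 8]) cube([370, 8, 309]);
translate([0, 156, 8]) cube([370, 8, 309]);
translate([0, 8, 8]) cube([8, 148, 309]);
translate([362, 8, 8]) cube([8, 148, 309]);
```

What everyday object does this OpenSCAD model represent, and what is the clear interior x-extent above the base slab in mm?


An open box. The internal width is 354 mm.

A 370×164 base slab with four walls standing on it — an open box. The base is 370 mm wide and the walls are 8 mm thick, so the internal width is 370 − 2 × 8 = 354 mm.


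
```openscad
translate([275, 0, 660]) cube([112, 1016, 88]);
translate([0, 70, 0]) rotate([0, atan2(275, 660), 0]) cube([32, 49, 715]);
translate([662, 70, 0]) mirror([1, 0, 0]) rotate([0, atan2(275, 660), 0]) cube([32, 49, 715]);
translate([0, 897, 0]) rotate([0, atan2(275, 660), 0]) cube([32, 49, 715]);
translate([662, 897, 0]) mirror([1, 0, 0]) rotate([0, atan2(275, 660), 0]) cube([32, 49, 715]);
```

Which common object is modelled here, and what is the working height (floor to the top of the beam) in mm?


A sawhorse. The overall height is 748 mm.

A beam across two mirrored pairs of raked legs — a sawhorse. The beam's underside is at z = 660 (matching the legs' vertical rise in atan2(275, 660)) and the beam is 88 mm tall, so its top is at 660 + 88 = 748 mm. The raked legs top out at the beam's underside, so that is the highest point.


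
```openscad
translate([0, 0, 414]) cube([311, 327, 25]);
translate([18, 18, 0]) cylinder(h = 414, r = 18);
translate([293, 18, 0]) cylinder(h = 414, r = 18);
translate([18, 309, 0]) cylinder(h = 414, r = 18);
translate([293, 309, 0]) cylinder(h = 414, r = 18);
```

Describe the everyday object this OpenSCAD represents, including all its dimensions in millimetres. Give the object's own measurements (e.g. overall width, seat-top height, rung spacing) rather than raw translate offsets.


A simple wooden stool: a rectangular seat 311 mm (x) by 327 mm (y), 25 mm thick, top face at z = 439 mm, on four round legs, each 36 mm in diameter. The legs rest on z = 0, each leg's axis is inset half a diameter from the nearest pair of seat edges (so the leg's bounding box is flush with the corner).


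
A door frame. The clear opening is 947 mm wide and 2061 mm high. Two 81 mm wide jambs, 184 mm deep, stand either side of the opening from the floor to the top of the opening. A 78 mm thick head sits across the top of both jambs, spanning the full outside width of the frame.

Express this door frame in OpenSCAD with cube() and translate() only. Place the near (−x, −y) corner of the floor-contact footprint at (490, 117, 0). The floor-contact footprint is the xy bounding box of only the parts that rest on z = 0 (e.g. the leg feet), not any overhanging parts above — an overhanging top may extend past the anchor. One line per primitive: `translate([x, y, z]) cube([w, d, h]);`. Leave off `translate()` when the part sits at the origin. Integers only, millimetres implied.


translate([490, 117, 0]) cube([81, 184, 2061]);
translate([1518, 117, 0]) cube([81, 184, 2061]);
translate([490, 117, 2061]) cube([1109, 184, 78]);


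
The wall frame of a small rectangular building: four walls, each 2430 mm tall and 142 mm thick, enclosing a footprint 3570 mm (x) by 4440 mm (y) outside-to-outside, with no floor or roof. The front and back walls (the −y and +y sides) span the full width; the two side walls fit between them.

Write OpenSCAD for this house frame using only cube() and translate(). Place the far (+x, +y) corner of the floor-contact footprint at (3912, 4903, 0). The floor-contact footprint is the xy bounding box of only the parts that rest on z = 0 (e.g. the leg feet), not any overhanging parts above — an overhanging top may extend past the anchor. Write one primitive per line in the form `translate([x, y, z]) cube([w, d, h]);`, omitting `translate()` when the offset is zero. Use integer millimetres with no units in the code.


translate([342, 463, 0]) cube([3570, 142, 2430]);
translate([342, 4761, 0]) cube([3570, 142, 2430]);
translate([342, 605, 0]) cube([142, 4156, 2430]);
translate([3770, 605, 0]) cube([142, 4156, 2430]);


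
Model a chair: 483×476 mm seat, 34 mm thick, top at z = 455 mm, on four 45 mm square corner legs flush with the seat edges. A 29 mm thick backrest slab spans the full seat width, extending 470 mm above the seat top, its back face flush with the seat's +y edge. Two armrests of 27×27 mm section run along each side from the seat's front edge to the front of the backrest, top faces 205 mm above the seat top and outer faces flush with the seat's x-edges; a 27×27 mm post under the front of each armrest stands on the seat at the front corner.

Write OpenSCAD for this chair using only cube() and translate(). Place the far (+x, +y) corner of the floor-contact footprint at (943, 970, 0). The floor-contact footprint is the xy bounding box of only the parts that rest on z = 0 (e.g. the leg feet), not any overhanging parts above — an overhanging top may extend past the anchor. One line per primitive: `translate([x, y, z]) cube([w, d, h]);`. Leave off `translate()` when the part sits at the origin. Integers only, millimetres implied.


translate([460, 494, 421]) cube([483, 476, 34]);
translate([460, 494, 0]) cube([45, 45, 421]);
translate([898, 494, 0]) cube([45, 45, 421]);
translate([460, 925, 0]) cube([45, 45, 421]);
translate([898, 925, 0]) cube([45, 45, 421]);
translate([460, 941, 455]) cube([483, 29, 470]);
translate([460, 494, 633]) cube([27, 447, 27]);
translate([916, 494, 633]) cube([27, 447, 27]);
translate([460, 494, 455]) cube([27, 27, 178]);
translate([916, 494, 455]) cube([27, 27, 178]);


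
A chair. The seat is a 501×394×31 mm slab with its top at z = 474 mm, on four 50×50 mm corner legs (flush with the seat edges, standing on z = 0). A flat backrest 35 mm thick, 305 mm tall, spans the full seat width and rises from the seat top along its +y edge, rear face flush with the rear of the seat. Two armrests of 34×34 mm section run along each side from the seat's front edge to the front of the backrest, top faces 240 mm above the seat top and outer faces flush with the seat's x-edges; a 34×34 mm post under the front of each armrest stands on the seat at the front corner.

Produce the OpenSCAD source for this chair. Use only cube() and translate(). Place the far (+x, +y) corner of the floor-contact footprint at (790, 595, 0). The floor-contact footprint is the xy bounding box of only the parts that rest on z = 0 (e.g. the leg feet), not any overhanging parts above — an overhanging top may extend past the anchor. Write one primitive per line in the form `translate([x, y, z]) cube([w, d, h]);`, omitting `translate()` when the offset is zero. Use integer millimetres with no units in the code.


// leg_h = 474 - 31 = 443
// arm post h = 240 - 34 = 206
translate([289, 201, 443]) cube([501, 394, 31]);
translate([289, 201, 0]) cube([50, 50, 443]);
translate([740, 201, 0]) cube([50, 50, 443]);
translate([289, 545, 0]) cube([50, 50, 443]);
translate([740, 545, 0]) cube([50, 50, 443]);
translate([289, 560, 474]) cube([501, 35, 305]);
translate([289, 201, 680]) cube([34, 359, 34]);
translate([756, 201, 680]) cube([34, 359, 34]);
translate([289, 201, 474]) cube([34, 34, 206]);
translate([756, 201, 474]) cube([34, 34, 206]);


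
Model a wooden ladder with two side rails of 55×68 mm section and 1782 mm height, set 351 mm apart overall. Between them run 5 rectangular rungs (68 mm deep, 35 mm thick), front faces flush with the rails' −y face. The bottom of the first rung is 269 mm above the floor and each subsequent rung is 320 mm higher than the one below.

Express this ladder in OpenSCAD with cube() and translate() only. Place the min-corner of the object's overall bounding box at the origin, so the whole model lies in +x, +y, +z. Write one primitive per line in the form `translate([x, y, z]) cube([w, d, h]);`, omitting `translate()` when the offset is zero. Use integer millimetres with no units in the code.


cube([55, 68, 1782]);
translate([296, 0, 0]) cube([55, 68, 1782]);
translate([55, 0, 269]) cube([241, 68, 35]);
translate([55, 0, 589]) cube([241, 68, 35]);
translate([55, 0, 909]) cube([241, 68, 35]);
translate([55, 0, 1229]) cube([241, 68, 35]);
translate([55, 0, 1549]) cube([241, 68, 35]);


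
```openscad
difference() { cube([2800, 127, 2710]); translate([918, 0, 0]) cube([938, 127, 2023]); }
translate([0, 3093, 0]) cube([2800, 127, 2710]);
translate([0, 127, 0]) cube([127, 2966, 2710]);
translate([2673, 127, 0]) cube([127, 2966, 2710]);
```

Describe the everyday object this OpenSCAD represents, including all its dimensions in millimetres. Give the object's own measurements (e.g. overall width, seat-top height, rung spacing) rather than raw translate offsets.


A single room: four walls, each 2710 mm tall and 127 mm thick, enclosing an outside footprint 2800×3220 mm (x × y), no floor or roof. The front and back walls (−y and +y sides) run the full x-width; the side walls fit between their inner faces. A door opening 938 mm wide and 2023 mm tall is cut through the front wall from the floor up, its −x edge 918 mm from the wall's −x end.


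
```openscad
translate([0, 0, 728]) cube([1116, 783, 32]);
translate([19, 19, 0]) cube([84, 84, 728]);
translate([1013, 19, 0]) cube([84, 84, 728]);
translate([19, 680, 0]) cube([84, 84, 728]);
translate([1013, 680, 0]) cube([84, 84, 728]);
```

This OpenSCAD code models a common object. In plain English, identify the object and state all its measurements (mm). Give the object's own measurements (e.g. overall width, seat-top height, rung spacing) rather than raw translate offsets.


A rectangular dining table. The top is 1116×783×32 mm with its upper surface at z = 760 mm. It stands on four 84×84 mm square legs, each inset 19 mm from the nearest pair of top edges, running from the floor to the underside of the top.


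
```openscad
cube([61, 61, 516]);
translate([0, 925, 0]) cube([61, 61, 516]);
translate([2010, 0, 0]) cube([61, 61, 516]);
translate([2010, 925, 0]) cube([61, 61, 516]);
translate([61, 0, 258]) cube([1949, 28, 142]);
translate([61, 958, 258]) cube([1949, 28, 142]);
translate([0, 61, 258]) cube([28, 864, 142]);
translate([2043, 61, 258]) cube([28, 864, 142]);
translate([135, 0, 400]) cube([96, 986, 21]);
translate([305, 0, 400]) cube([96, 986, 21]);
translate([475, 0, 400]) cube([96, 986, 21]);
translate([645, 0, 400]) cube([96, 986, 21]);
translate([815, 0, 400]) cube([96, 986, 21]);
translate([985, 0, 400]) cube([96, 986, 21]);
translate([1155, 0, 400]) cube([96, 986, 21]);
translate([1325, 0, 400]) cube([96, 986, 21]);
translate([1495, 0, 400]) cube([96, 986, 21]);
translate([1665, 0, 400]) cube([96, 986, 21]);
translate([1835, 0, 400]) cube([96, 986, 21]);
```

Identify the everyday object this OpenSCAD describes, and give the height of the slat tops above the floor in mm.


A bed frame. The slat-top height is 421 mm.

Four posts, four rails, and a row of slats — a bed frame. Slats sit on the rails at z = 258 + 142 = 400; with slat thickness 21, the top is 421 mm.


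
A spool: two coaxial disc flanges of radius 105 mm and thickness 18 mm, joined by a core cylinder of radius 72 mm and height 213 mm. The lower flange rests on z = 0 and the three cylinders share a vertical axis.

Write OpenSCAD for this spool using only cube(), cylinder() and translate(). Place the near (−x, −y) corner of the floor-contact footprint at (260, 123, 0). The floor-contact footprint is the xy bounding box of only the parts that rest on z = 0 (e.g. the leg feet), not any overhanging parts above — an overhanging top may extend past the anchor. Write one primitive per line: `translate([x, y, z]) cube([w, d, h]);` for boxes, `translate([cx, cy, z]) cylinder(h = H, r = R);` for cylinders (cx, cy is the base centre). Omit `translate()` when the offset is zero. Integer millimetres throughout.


translate([365, 228, 0]) cylinder(h = 18, r = 105);
translate([365, 228, 18]) cylinder(h = 213, r = 72);
translate([365, 228, 231]) cylinder(h = 18, r = 105);


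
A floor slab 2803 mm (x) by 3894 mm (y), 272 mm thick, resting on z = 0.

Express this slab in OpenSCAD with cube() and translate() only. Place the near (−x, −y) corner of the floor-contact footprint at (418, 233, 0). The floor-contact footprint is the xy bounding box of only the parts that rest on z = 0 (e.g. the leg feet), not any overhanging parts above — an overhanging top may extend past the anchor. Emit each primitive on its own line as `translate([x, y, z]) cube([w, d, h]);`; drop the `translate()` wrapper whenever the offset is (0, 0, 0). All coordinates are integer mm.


translate([418, 233, 0]) cube([2803, 3894, 272]);


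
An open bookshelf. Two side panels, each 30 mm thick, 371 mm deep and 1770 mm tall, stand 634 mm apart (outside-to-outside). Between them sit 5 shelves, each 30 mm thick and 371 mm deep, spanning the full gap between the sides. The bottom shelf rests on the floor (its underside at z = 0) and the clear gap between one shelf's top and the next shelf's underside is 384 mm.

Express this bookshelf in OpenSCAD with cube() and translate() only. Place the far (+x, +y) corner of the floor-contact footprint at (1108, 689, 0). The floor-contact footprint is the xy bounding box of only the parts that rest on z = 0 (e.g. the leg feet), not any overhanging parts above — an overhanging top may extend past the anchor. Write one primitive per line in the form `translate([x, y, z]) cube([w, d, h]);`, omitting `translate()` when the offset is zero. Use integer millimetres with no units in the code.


translate([474, 318, 0]) cube([30, 371, 1770]);
translate([1078, 318, 0]) cube([30, 371, 1770]);
translate([504, 318, 0]) cube([574, 371, 30]);
translate([504, 318, 414]) cube([574, 371, 30]);
translate([504, 318, 828]) cube([574, 371, 30]);
translate([504, 318, 1242]) cube([574, 371, 30]);
translate([504, 318, 1656]) cube([574, 371, 30]);


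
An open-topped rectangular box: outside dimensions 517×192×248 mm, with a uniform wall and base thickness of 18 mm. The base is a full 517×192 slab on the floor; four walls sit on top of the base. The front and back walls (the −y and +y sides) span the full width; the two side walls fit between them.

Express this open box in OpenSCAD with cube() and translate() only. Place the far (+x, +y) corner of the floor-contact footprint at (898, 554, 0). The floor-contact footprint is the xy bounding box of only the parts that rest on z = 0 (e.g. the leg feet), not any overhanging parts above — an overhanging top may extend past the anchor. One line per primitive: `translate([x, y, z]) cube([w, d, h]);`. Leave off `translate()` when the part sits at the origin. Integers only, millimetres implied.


translate([381, 362, 0]) cube([517, 192, 18]);
translate([381, 362, 18]) cube([517, 18, 230]);
translate([381, 536, 18]) cube([517, 18, 230]);
translate([381, 380, 18]) cube([18, 156, 230]);
translate([880, 380, 18]) cube([18, 156, 230]);


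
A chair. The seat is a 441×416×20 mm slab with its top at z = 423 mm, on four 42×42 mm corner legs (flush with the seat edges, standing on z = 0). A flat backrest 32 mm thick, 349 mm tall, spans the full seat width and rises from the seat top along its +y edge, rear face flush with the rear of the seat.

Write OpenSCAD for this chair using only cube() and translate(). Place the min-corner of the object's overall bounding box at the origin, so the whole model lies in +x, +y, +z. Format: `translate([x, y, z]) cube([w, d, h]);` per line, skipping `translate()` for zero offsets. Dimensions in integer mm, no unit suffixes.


// leg_h = 423 - 20 = 403
translate([0, 0, 403]) cube([441, 416, 20]);
cube([42, 42, 403]);
translate([399, 0, 0]) cube([42, 42, 403]);
translate([0, 374, 0]) cube([42, 42, 403]);
translate([399, 374, 0]) cube([42, 42, 403]);
translate([0, 384, 423]) cube([441, 32, 349]);


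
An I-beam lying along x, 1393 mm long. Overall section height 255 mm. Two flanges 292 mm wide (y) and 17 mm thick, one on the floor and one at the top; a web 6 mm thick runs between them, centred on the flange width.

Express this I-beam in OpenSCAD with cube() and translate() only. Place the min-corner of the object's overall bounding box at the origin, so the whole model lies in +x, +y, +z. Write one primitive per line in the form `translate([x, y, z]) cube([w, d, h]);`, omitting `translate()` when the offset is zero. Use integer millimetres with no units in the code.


cube([1393, 292, 17]);
translate([0, 143, 17]) cube([1393, 6, 221]);
translate([0, 0, 238]) cube([1393, 292, 17]);
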